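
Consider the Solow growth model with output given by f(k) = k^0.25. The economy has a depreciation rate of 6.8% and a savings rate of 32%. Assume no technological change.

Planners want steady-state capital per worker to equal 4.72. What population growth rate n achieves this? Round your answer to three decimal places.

In steady state, investment equals break-even investment: s·k^α = (n + δ)·k.
So s / (n + δ) = (k*)^(1−α) = 4.72^0.75 = 3.2023.
Therefore n + δ = s / 3.2023 = 0.32 / 3.2023 = 0.0999, so n = 0.0999 − 0.068 = 0.0319.

n ≈ 0.032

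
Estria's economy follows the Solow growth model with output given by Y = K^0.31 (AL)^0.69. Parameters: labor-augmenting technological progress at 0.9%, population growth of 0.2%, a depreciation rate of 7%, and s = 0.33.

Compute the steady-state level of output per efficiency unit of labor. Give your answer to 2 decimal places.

y* ≈ 1.88

At the steady state, Δk = 0, so s·k^α = (n + g + δ)·k.
Dividing both sides by k: k^(1−α) = s / (n + g + δ).
k^0.69 = 0.33 / (0.002 + 0.009 + 0.070) = 0.33 / 0.081 = 4.0741
k* = 4.0741^(1/0.69) ≈ 7.6578
y* = (k*)^α = 7.6578^0.31 ≈ 1.8796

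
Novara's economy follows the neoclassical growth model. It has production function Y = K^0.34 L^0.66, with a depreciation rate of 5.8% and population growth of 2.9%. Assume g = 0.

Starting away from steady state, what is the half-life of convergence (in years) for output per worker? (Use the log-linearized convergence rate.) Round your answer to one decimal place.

t_½ ≈ 12.1 years

Near the steady state the convergence rate is λ = (1 − α)(n + δ).
λ = (1 − 0.34) × 0.087 = 0.66 × 0.087 = 0.05742
Half-life = ln 2 / λ = 0.6931 / 0.05742 ≈ 12.07 years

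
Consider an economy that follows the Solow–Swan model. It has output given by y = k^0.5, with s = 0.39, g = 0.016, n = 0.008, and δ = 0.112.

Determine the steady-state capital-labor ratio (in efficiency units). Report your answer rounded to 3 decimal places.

k* = 8.223

At the steady state, Δk = 0, so s·k^α = (n + g + δ)·k.
Rearranging, k^(1−α) = s / (n + g + δ).
k^0.5 = 0.39 / (0.008 + 0.016 + 0.112) = 0.39 / 0.136 = 2.8676
k* = 2.8676^(1/0.5) ≈ 8.2231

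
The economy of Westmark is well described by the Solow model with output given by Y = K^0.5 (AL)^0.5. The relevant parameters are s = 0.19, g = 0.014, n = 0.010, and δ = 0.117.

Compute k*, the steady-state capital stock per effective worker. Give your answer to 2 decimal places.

At the steady state, Δk = 0, so s·k^α = (n + g + δ)·k.
Dividing both sides by k: k^(1−α) = s / (n + g + δ).
k^0.5 = 0.19 / (0.010 + 0.014 + 0.117) = 0.19 / 0.141 = 1.3475
k* = 1.3475^(1/0.5) ≈ 1.8158

k* ≈ 1.82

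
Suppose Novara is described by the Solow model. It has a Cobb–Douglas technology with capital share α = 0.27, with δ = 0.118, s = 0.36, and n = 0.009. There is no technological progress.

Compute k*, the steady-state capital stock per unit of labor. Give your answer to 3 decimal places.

Steady state requires s·f(k) = (n + δ)·k, i.e. s·k^α = (n + δ)·k.
Rearranging, k^(1−α) = s / (n + δ).
k^0.73 = 0.36 / (0.009 + 0.118) = 0.36 / 0.127 = 2.8346
k* = 2.8346^(1/0.73) ≈ 4.1673

k* ≈ 4.167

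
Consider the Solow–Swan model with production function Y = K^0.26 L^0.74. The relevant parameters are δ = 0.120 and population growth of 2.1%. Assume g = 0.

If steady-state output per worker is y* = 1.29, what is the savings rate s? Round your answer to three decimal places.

s ≈ 0.291

In steady state, investment equals break-even investment: s·k^α = (n + δ)·k.
Since y* = [s/(n + δ)]^(α/(1−α)), we have s/(n + δ) = (y*)^((1−α)/α) = 1.29^2.8462 = 2.0642.
Therefore s = 2.0642 × (n + δ) = 2.0642 × 0.141 = 0.2911.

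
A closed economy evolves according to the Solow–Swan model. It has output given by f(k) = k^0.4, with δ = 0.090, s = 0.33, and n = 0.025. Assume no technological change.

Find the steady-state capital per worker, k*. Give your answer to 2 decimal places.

Steady state requires s·f(k) = (n + δ)·k, i.e. s·k^α = (n + δ)·k.
Dividing both sides by k: k^(1−α) = s / (n + δ).
k^0.6 = 0.33 / (0.025 + 0.090) = 0.33 / 0.115 = 2.8696
k* = 2.8696^(1/0.6) ≈ 5.7948

k* = 5.79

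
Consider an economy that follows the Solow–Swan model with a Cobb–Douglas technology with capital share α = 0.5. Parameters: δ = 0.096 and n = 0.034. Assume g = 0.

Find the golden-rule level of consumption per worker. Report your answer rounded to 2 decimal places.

At the golden rule, f'(k) = n + δ, so α·k^(α−1) = n + δ and k_gold = (α/(n + δ))^(1/(1−α)).
k_gold = (0.5/0.130)^(1/0.5) = 3.8462^2 ≈ 14.7933
c_gold = f(k_gold) − (n + δ)·k_gold = 3.8462 − 0.130×14.7933 ≈ 1.9231

c_gold ≈ 1.92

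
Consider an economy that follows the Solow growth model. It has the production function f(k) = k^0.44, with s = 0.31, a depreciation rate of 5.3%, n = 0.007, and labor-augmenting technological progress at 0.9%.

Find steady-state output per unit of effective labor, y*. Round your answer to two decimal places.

At the steady state, Δk = 0, so s·k^α = (n + g + δ)·k.
Rearranging, k^(1−α) = s / (n + g + δ).
k^0.56 = 0.31 / (0.007 + 0.009 + 0.053) = 0.31 / 0.069 = 4.4928
k* = 4.4928^(1/0.56) ≈ 14.6288
y* = (k*)^α = 14.6288^0.44 ≈ 3.2561

y* ≈ 3.26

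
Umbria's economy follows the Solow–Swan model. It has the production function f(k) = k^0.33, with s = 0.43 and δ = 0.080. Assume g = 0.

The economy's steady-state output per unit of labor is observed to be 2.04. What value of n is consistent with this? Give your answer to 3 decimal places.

n ≈ 0.021

At the steady state, Δk = 0, so s·k^α = (n + δ)·k.
Since y* = [s/(n + δ)]^(α/(1−α)), we have s/(n + δ) = (y*)^((1−α)/α) = 2.04^2.0303 = 4.2525.
Therefore n + δ = s / 4.2525 = 0.43 / 4.2525 = 0.1011, so n = 0.1011 − 0.080 = 0.0211.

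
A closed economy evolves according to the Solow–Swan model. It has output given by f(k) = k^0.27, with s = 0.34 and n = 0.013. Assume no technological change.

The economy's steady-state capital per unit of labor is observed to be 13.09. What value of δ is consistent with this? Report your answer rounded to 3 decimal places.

At the steady state, Δk = 0, so s·k^α = (n + δ)·k.
So s / (n + δ) = (k*)^(1−α) = 13.09^0.73 = 6.5368.
Therefore n + δ = s / 6.5368 = 0.34 / 6.5368 = 0.0520, so δ = 0.0520 − 0.013 = 0.0390.

δ ≈ 0.039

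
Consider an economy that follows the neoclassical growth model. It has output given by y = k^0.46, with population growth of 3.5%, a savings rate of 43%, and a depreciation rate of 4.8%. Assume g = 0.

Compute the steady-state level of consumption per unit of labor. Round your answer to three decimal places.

At the steady state, Δk = 0, so s·k^α = (n + δ)·k.
Rearranging, k^(1−α) = s / (n + δ).
k^0.54 = 0.43 / (0.035 + 0.048) = 0.43 / 0.083 = 5.1807
k* = 5.1807^(1/0.54) ≈ 21.0350
y* = (k*)^α = 21.0350^0.46 ≈ 4.0603
c* = (1 − s)·y* = (1 − 0.43) × 4.0603 ≈ 2.3144

c* = 2.314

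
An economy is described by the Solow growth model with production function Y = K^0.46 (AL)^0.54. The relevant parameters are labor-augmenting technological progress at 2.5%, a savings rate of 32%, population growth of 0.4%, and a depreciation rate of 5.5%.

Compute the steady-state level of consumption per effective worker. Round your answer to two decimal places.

Steady state requires s·f(k) = (n + g + δ)·k, i.e. s·k^α = (n + g + δ)·k.
Dividing both sides by k: k^(1−α) = s / (n + g + δ).
k^0.54 = 0.32 / (0.004 + 0.025 + 0.055) = 0.32 / 0.084 = 3.8095
k* = 3.8095^(1/0.54) ≈ 11.9037
y* = (k*)^α = 11.9037^0.46 ≈ 3.1247
c* = (1 − s)·y* = (1 − 0.32) × 3.1247 ≈ 2.1248

c* ≈ 2.12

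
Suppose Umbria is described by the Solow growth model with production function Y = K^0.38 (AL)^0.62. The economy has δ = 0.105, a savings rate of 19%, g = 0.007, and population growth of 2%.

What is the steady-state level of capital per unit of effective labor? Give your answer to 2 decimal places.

k* = 1.80

In steady state, investment equals break-even investment: s·k^α = (n + g + δ)·k.
Dividing both sides by k: k^(1−α) = s / (n + g + δ).
k^0.62 = 0.19 / (0.020 + 0.007 + 0.105) = 0.19 / 0.132 = 1.4394
k* = 1.4394^(1/0.62) ≈ 1.7994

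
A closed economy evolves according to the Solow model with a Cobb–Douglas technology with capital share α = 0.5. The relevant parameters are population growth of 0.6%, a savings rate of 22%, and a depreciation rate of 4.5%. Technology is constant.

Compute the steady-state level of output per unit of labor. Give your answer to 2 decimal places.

y* ≈ 4.31

At the steady state, Δk = 0, so s·k^α = (n + δ)·k.
Dividing both sides by k: k^(1−α) = s / (n + δ).
k^0.5 = 0.22 / (0.006 + 0.045) = 0.22 / 0.051 = 4.3137
k* = 4.3137^(1/0.5) ≈ 18.6080
y* = (k*)^α = 18.6080^0.5 ≈ 4.3137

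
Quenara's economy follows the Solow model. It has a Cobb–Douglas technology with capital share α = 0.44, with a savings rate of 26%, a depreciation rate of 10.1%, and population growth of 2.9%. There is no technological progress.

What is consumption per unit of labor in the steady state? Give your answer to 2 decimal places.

Steady state requires s·f(k) = (n + δ)·k, i.e. s·k^α = (n + δ)·k.
Rearranging, k^(1−α) = s / (n + δ).
k^0.56 = 0.26 / (0.029 + 0.101) = 0.26 / 0.130 = 2.0000
k* = 2.0000^(1/0.56) ≈ 3.4479
y* = (k*)^α = 3.4479^0.44 ≈ 1.7239
c* = (1 − s)·y* = (1 − 0.26) × 1.7239 ≈ 1.2757

c* ≈ 1.28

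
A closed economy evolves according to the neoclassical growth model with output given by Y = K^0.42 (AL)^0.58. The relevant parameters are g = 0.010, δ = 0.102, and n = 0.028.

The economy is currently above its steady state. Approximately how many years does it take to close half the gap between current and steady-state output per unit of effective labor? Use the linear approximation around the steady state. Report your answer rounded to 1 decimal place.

t_½ ≈ 8.5 years

Near the steady state the convergence rate is λ = (1 − α)(n + g + δ).
λ = (1 − 0.42) × 0.140 = 0.58 × 0.140 = 0.0812
Half-life = ln 2 / λ = 0.6931 / 0.0812 ≈ 8.54 years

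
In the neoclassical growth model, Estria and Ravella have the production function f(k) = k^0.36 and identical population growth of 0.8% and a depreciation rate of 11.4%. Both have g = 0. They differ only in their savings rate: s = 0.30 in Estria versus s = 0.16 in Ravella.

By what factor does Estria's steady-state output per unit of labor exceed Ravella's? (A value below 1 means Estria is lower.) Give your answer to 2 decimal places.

ratio ≈ 1.42

Steady-state y* = [s/(n + δ)]^(α/(1−α)), so the ratio is [ (s_E/(n + δ)_E) / (s_R/(n + δ)_R) ]^0.5625.
s_E/(n + δ)_E = 0.30/0.122 = 2.4590; s_R/(n + δ)_R = 0.16/0.122 = 1.3115.
Ratio = (2.4590/1.3115)^0.5625 = 1.8750^0.5625 ≈ 1.4242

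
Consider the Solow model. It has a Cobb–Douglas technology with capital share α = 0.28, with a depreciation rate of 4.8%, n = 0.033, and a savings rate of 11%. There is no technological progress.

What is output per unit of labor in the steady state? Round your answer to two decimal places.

y* = 1.13

Steady state requires s·f(k) = (n + δ)·k, i.e. s·k^α = (n + δ)·k.
Rearranging, k^(1−α) = s / (n + δ).
k^0.72 = 0.11 / (0.033 + 0.048) = 0.11 / 0.081 = 1.3580
k* = 1.3580^(1/0.72) ≈ 1.5296
y* = (k*)^α = 1.5296^0.28 ≈ 1.1264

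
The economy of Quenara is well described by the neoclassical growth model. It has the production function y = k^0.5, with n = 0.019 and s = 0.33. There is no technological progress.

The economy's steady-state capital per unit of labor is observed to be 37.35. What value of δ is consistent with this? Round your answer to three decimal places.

Steady state requires s·f(k) = (n + δ)·k, i.e. s·k^α = (n + δ)·k.
So s / (n + δ) = (k*)^(1−α) = 37.35^0.5 = 6.1115.
Therefore n + δ = s / 6.1115 = 0.33 / 6.1115 = 0.0540, so δ = 0.0540 − 0.019 = 0.0350.

δ ≈ 0.035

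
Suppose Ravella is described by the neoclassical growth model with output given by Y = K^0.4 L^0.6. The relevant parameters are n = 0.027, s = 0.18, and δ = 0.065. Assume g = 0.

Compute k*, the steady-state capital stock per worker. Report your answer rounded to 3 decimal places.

k* = 3.061

At the steady state, Δk = 0, so s·k^α = (n + δ)·k.
Rearranging, k^(1−α) = s / (n + δ).
k^0.6 = 0.18 / (0.027 + 0.065) = 0.18 / 0.092 = 1.9565
k* = 1.9565^(1/0.6) ≈ 3.0606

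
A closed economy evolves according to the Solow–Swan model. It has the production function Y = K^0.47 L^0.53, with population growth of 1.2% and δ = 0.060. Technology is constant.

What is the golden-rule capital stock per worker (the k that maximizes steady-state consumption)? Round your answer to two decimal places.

The golden rule sets f'(k) = n + δ, i.e. α·k^(α−1) = n + δ.
So k^(1−α) = α / (n + δ) = 0.47 / 0.072 = 6.5278.
k_gold = 6.5278^(1/0.53) ≈ 34.4585

k_gold ≈ 34.46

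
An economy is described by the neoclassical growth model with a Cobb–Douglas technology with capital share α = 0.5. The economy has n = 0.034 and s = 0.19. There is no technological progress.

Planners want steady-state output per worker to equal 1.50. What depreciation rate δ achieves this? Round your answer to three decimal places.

δ ≈ 0.093

Steady state requires s·f(k) = (n + δ)·k, i.e. s·k^α = (n + δ)·k.
Since y* = [s/(n + δ)]^(α/(1−α)), we have s/(n + δ) = (y*)^((1−α)/α) = 1.50^1 = 1.5000.
Therefore n + δ = s / 1.5000 = 0.19 / 1.5000 = 0.1267, so δ = 0.1267 − 0.034 = 0.0927.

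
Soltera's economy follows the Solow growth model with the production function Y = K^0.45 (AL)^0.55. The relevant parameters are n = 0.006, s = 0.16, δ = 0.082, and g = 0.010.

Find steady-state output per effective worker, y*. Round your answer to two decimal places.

At the steady state, Δk = 0, so s·k^α = (n + g + δ)·k.
Rearranging, k^(1−α) = s / (n + g + δ).
k^0.55 = 0.16 / (0.006 + 0.010 + 0.082) = 0.16 / 0.098 = 1.6327
k* = 1.6327^(1/0.55) ≈ 2.4384
y* = (k*)^α = 2.4384^0.45 ≈ 1.4935

y* ≈ 1.49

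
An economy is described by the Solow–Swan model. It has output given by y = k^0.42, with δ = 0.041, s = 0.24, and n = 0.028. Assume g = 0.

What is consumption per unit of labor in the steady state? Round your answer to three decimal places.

Steady state requires s·f(k) = (n + δ)·k, i.e. s·k^α = (n + δ)·k.
Dividing both sides by k: k^(1−α) = s / (n + δ).
k^0.58 = 0.24 / (0.028 + 0.041) = 0.24 / 0.069 = 3.4783
k* = 3.4783^(1/0.58) ≈ 8.5781
y* = (k*)^α = 8.5781^0.42 ≈ 2.4662
c* = (1 − s)·y* = (1 − 0.24) × 2.4662 ≈ 1.8743

c* ≈ 1.874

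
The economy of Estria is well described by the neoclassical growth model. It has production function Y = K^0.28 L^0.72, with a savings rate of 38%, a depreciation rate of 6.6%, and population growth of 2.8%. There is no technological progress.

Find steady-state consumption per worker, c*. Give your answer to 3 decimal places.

In steady state, investment equals break-even investment: s·k^α = (n + δ)·k.
Dividing both sides by k: k^(1−α) = s / (n + δ).
k^0.72 = 0.38 / (0.028 + 0.066) = 0.38 / 0.094 = 4.0426
k* = 4.0426^(1/0.72) ≈ 6.9596
y* = (k*)^α = 6.9596^0.28 ≈ 1.7216
c* = (1 − s)·y* = (1 − 0.38) × 1.7216 ≈ 1.0674

c* ≈ 1.067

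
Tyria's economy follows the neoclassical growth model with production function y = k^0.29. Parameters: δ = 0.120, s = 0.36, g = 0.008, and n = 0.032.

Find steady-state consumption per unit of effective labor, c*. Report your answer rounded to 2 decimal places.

c* ≈ 0.89

Steady state requires s·f(k) = (n + g + δ)·k, i.e. s·k^α = (n + g + δ)·k.
Rearranging, k^(1−α) = s / (n + g + δ).
k^0.71 = 0.36 / (0.032 + 0.008 + 0.120) = 0.36 / 0.160 = 2.2500
k* = 2.2500^(1/0.71) ≈ 3.1335
y* = (k*)^α = 3.1335^0.29 ≈ 1.3927
c* = (1 − s)·y* = (1 − 0.36) × 1.3927 ≈ 0.8913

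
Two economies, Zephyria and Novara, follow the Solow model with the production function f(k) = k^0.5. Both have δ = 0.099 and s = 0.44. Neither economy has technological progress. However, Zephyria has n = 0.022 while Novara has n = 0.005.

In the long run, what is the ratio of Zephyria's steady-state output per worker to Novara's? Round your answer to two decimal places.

Steady-state y* = [s/(n + δ)]^(α/(1−α)), so the ratio is [ (s_Z/(n + δ)_Z) / (s_N/(n + δ)_N) ]^1.
s_Z/(n + δ)_Z = 0.44/0.121 = 3.6364; s_N/(n + δ)_N = 0.44/0.104 = 4.2308.
Ratio = (3.6364/4.2308)^1 = 0.8595^1 ≈ 0.8595

ratio ≈ 0.86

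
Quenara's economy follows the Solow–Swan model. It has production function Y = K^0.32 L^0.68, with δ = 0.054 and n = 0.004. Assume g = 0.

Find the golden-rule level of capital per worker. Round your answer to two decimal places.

k_gold ≈ 12.32

The golden rule sets f'(k) = n + δ, i.e. α·k^(α−1) = n + δ.
So k^(1−α) = α / (n + δ) = 0.32 / 0.058 = 5.5172.
k_gold = 5.5172^(1/0.68) ≈ 12.3243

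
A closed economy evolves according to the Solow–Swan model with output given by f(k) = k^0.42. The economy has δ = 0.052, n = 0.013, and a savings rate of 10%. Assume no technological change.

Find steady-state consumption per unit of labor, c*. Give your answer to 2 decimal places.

c* = 1.23

At the steady state, Δk = 0, so s·k^α = (n + δ)·k.
Rearranging, k^(1−α) = s / (n + δ).
k^0.58 = 0.10 / (0.013 + 0.052) = 0.10 / 0.065 = 1.5385
k* = 1.5385^(1/0.58) ≈ 2.1018
y* = (k*)^α = 2.1018^0.42 ≈ 1.3661
c* = (1 − s)·y* = (1 − 0.10) × 1.3661 ≈ 1.2295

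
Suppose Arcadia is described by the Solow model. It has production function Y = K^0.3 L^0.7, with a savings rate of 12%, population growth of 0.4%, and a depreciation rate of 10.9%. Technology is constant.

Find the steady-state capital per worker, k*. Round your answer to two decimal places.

In steady state, investment equals break-even investment: s·k^α = (n + δ)·k.
Rearranging, k^(1−α) = s / (n + δ).
k^0.7 = 0.12 / (0.004 + 0.109) = 0.12 / 0.113 = 1.0619
k* = 1.0619^(1/0.7) ≈ 1.0896

k* = 1.09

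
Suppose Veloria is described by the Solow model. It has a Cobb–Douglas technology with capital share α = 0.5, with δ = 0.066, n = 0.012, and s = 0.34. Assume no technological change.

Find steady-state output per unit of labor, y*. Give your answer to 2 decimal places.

y* = 4.36

At the steady state, Δk = 0, so s·k^α = (n + δ)·k.
Dividing both sides by k: k^(1−α) = s / (n + δ).
k^0.5 = 0.34 / (0.012 + 0.066) = 0.34 / 0.078 = 4.3590
k* = 4.3590^(1/0.5) ≈ 19.0009
y* = (k*)^α = 19.0009^0.5 ≈ 4.3590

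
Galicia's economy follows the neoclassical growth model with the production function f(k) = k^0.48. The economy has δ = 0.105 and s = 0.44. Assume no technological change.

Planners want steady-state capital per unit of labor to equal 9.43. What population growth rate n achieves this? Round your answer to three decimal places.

n ≈ 0.032

In steady state, investment equals break-even investment: s·k^α = (n + δ)·k.
So s / (n + δ) = (k*)^(1−α) = 9.43^0.52 = 3.2118.
Therefore n + δ = s / 3.2118 = 0.44 / 3.2118 = 0.1370, so n = 0.1370 − 0.105 = 0.0320.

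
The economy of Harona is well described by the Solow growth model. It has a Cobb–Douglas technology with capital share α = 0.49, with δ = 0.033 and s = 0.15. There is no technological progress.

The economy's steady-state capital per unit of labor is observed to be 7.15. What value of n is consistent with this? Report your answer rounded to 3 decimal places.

n ≈ 0.022

At the steady state, Δk = 0, so s·k^α = (n + δ)·k.
So s / (n + δ) = (k*)^(1−α) = 7.15^0.51 = 2.7271.
Therefore n + δ = s / 2.7271 = 0.15 / 2.7271 = 0.0550, so n = 0.0550 − 0.033 = 0.0220.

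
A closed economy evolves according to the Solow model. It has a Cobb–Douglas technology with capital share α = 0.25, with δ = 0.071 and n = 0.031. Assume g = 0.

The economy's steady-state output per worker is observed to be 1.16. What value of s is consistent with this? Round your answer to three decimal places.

In steady state, investment equals break-even investment: s·k^α = (n + δ)·k.
Since y* = [s/(n + δ)]^(α/(1−α)), we have s/(n + δ) = (y*)^((1−α)/α) = 1.16^3 = 1.5609.
Therefore s = 1.5609 × (n + δ) = 1.5609 × 0.102 = 0.1592.

s ≈ 0.159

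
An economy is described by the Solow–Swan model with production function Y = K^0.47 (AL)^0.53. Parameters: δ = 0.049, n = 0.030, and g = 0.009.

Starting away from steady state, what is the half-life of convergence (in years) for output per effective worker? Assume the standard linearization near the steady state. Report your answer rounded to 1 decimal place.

Near the steady state the convergence rate is λ = (1 − α)(n + g + δ).
λ = (1 − 0.47) × 0.088 = 0.53 × 0.088 = 0.04664
Half-life = ln 2 / λ = 0.6931 / 0.04664 ≈ 14.86 years

about 14.9 years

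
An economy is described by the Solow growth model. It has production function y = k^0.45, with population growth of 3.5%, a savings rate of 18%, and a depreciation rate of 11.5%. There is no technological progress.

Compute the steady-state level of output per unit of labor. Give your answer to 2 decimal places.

y* ≈ 1.16

Steady state requires s·f(k) = (n + δ)·k, i.e. s·k^α = (n + δ)·k.
Dividing both sides by k: k^(1−α) = s / (n + δ).
k^0.55 = 0.18 / (0.035 + 0.115) = 0.18 / 0.150 = 1.2000
k* = 1.2000^(1/0.55) ≈ 1.3930
y* = (k*)^α = 1.3930^0.45 ≈ 1.1609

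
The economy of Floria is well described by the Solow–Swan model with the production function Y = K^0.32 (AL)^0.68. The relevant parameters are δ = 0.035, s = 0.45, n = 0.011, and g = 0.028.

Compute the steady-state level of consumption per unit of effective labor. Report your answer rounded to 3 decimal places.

c* = 1.286

Steady state requires s·f(k) = (n + g + δ)·k, i.e. s·k^α = (n + g + δ)·k.
Dividing both sides by k: k^(1−α) = s / (n + g + δ).
k^0.68 = 0.45 / (0.011 + 0.028 + 0.035) = 0.45 / 0.074 = 6.0811
k* = 6.0811^(1/0.68) ≈ 14.2205
y* = (k*)^α = 14.2205^0.32 ≈ 2.3385
c* = (1 − s)·y* = (1 − 0.45) × 2.3385 ≈ 1.2862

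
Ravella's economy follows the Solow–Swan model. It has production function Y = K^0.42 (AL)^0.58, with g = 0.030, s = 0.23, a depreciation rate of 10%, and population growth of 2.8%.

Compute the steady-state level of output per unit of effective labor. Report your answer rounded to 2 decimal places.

y* ≈ 1.31

In steady state, investment equals break-even investment: s·k^α = (n + g + δ)·k.
Dividing both sides by k: k^(1−α) = s / (n + g + δ).
k^0.58 = 0.23 / (0.028 + 0.030 + 0.100) = 0.23 / 0.158 = 1.4557
k* = 1.4557^(1/0.58) ≈ 1.9106
y* = (k*)^α = 1.9106^0.42 ≈ 1.3125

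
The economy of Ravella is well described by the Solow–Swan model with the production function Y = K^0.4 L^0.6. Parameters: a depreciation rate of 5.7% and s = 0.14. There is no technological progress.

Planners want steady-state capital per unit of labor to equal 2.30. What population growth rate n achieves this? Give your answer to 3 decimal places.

Steady state requires s·f(k) = (n + δ)·k, i.e. s·k^α = (n + δ)·k.
So s / (n + δ) = (k*)^(1−α) = 2.30^0.6 = 1.6483.
Therefore n + δ = s / 1.6483 = 0.14 / 1.6483 = 0.0849, so n = 0.0849 − 0.057 = 0.0279.

n ≈ 0.028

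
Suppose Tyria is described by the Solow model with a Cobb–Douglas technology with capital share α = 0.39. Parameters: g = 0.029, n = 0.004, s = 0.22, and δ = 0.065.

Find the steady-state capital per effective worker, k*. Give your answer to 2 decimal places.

k* ≈ 3.76

At the steady state, Δk = 0, so s·k^α = (n + g + δ)·k.
Rearranging, k^(1−α) = s / (n + g + δ).
k^0.61 = 0.22 / (0.004 + 0.029 + 0.065) = 0.22 / 0.098 = 2.2449
k* = 2.2449^(1/0.61) ≈ 3.7647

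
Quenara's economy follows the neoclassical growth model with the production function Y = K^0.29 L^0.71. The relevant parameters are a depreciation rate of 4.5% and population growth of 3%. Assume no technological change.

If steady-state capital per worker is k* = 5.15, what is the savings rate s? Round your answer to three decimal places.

s ≈ 0.240

In steady state, investment equals break-even investment: s·k^α = (n + δ)·k.
So s / (n + δ) = (k*)^(1−α) = 5.15^0.71 = 3.2017.
Therefore s = 3.2017 × (n + δ) = 3.2017 × 0.075 = 0.2401.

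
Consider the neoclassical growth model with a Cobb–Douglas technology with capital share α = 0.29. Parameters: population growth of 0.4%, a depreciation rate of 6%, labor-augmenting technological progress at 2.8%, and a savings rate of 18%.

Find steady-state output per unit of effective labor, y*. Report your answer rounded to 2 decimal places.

In steady state, investment equals break-even investment: s·k^α = (n + g + δ)·k.
Rearranging, k^(1−α) = s / (n + g + δ).
k^0.71 = 0.18 / (0.004 + 0.028 + 0.060) = 0.18 / 0.092 = 1.9565
k* = 1.9565^(1/0.71) ≈ 2.5736
y* = (k*)^α = 2.5736^0.29 ≈ 1.3154

y* = 1.32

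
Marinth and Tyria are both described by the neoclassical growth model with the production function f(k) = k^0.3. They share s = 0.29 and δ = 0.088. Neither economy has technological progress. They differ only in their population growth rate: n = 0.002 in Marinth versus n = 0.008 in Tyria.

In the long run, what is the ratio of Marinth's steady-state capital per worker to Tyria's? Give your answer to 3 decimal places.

ratio ≈ 1.097

Steady-state k* = [s/(n + δ)]^(1/(1−α)), so the ratio is [ (s_M/(n + δ)_M) / (s_T/(n + δ)_T) ]^1.4286.
s_M/(n + δ)_M = 0.29/0.090 = 3.2222; s_T/(n + δ)_T = 0.29/0.096 = 3.0208.
Ratio = (3.2222/3.0208)^1.4286 = 1.0667^1.4286 ≈ 1.0966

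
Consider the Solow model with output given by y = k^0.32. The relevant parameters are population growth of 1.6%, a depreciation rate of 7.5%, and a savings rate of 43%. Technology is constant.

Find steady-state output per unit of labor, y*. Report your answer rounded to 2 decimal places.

y* = 2.08

At the steady state, Δk = 0, so s·k^α = (n + δ)·k.
Rearranging, k^(1−α) = s / (n + δ).
k^0.68 = 0.43 / (0.016 + 0.075) = 0.43 / 0.091 = 4.7253
k* = 4.7253^(1/0.68) ≈ 9.8131
y* = (k*)^α = 9.8131^0.32 ≈ 2.0767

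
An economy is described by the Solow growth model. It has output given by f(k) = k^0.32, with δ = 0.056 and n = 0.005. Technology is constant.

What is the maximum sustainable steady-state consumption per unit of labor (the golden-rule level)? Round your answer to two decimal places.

c_gold ≈ 1.48

At the golden rule, f'(k) = n + δ, so α·k^(α−1) = n + δ and k_gold = (α/(n + δ))^(1/(1−α)).
k_gold = (0.32/0.061)^(1/0.68) = 5.2459^1.4706 ≈ 11.4437
c_gold = f(k_gold) − (n + δ)·k_gold = 2.1814 − 0.061×11.4437 ≈ 1.4833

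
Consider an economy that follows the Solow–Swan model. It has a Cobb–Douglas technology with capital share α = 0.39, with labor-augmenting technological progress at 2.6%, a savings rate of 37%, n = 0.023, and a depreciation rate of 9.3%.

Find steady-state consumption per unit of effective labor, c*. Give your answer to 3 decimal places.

Steady state requires s·f(k) = (n + g + δ)·k, i.e. s·k^α = (n + g + δ)·k.
Dividing both sides by k: k^(1−α) = s / (n + g + δ).
k^0.61 = 0.37 / (0.023 + 0.026 + 0.093) = 0.37 / 0.142 = 2.6056
k* = 2.6056^(1/0.61) ≈ 4.8064
y* = (k*)^α = 4.8064^0.39 ≈ 1.8446
c* = (1 − s)·y* = (1 − 0.37) × 1.8446 ≈ 1.1621

c* = 1.162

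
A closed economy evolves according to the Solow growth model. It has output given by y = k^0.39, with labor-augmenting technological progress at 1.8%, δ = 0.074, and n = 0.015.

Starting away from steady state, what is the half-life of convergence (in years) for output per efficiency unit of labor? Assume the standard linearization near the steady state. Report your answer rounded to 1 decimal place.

half-life ≈ 10.6 years

Near the steady state the convergence rate is λ = (1 − α)(n + g + δ).
λ = (1 − 0.39) × 0.107 = 0.61 × 0.107 = 0.06527
Half-life = ln 2 / λ = 0.6931 / 0.06527 ≈ 10.62 years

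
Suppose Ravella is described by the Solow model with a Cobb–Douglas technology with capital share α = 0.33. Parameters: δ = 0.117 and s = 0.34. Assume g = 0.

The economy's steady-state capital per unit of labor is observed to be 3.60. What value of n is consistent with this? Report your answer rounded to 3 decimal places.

At the steady state, Δk = 0, so s·k^α = (n + δ)·k.
So s / (n + δ) = (k*)^(1−α) = 3.60^0.67 = 2.3590.
Therefore n + δ = s / 2.3590 = 0.34 / 2.3590 = 0.1441, so n = 0.1441 − 0.117 = 0.0271.

n ≈ 0.027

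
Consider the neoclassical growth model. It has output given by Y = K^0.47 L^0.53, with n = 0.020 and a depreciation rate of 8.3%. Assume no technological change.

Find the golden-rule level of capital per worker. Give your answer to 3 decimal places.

The golden rule sets f'(k) = n + δ, i.e. α·k^(α−1) = n + δ.
So k^(1−α) = α / (n + δ) = 0.47 / 0.103 = 4.5631.
k_gold = 4.5631^(1/0.53) ≈ 17.5342

k_gold ≈ 17.534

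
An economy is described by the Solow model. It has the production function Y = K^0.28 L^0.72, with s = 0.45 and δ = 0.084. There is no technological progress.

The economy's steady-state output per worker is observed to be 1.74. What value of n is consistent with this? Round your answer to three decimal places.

At the steady state, Δk = 0, so s·k^α = (n + δ)·k.
Since y* = [s/(n + δ)]^(α/(1−α)), we have s/(n + δ) = (y*)^((1−α)/α) = 1.74^2.5714 = 4.1548.
Therefore n + δ = s / 4.1548 = 0.45 / 4.1548 = 0.1083, so n = 0.1083 − 0.084 = 0.0243.

n ≈ 0.024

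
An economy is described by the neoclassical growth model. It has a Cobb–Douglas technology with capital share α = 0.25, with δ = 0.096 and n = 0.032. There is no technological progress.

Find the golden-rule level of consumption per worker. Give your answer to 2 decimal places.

At the golden rule, f'(k) = n + δ, so α·k^(α−1) = n + δ and k_gold = (α/(n + δ))^(1/(1−α)).
k_gold = (0.25/0.128)^(1/0.75) = 1.9531^1.3333 ≈ 2.4413
c_gold = f(k_gold) − (n + δ)·k_gold = 1.2500 − 0.128×2.4413 ≈ 0.9375

c_gold ≈ 0.94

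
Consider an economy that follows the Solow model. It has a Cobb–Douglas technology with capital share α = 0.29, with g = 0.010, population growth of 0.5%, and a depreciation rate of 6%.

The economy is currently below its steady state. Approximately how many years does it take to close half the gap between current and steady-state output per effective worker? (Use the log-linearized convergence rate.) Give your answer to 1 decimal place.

Near the steady state the convergence rate is λ = (1 − α)(n + g + δ).
λ = (1 − 0.29) × 0.075 = 0.71 × 0.075 = 0.05325
Half-life = ln 2 / λ = 0.6931 / 0.05325 ≈ 13.02 years

half-life ≈ 13.0 years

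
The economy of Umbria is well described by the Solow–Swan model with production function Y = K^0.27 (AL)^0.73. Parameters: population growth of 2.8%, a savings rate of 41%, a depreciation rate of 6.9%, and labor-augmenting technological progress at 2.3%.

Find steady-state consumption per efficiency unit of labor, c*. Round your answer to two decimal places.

In steady state, investment equals break-even investment: s·k^α = (n + g + δ)·k.
Rearranging, k^(1−α) = s / (n + g + δ).
k^0.73 = 0.41 / (0.028 + 0.023 + 0.069) = 0.41 / 0.120 = 3.4167
k* = 3.4167^(1/0.73) ≈ 5.3823
y* = (k*)^α = 5.3823^0.27 ≈ 1.5753
c* = (1 − s)·y* = (1 − 0.41) × 1.5753 ≈ 0.9294

c* ≈ 0.93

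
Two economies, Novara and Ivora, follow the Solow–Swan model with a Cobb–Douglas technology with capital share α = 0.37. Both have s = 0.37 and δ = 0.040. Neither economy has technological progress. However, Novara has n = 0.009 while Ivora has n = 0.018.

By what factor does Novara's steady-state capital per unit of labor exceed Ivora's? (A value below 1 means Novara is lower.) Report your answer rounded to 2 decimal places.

k*_N / k*_I ≈ 1.31

Steady-state k* = [s/(n + δ)]^(1/(1−α)), so the ratio is [ (s_N/(n + δ)_N) / (s_I/(n + δ)_I) ]^1.5873.
s_N/(n + δ)_N = 0.37/0.049 = 7.5510; s_I/(n + δ)_I = 0.37/0.058 = 6.3793.
Ratio = (7.5510/6.3793)^1.5873 = 1.1837^1.5873 ≈ 1.3069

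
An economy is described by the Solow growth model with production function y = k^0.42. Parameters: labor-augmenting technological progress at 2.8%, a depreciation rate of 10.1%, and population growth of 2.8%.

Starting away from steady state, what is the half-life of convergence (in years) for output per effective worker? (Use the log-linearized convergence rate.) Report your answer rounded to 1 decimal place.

half-life ≈ 7.6 years

Near the steady state the convergence rate is λ = (1 − α)(n + g + δ).
λ = (1 − 0.42) × 0.157 = 0.58 × 0.157 = 0.09106
Half-life = ln 2 / λ = 0.6931 / 0.09106 ≈ 7.61 years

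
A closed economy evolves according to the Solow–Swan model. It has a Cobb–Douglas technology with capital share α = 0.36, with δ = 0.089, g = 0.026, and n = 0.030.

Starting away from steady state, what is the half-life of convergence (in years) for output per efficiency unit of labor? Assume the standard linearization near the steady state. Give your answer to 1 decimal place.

t_½ ≈ 7.5 years

Near the steady state the convergence rate is λ = (1 − α)(n + g + δ).
λ = (1 − 0.36) × 0.145 = 0.64 × 0.145 = 0.0928
Half-life = ln 2 / λ = 0.6931 / 0.0928 ≈ 7.47 years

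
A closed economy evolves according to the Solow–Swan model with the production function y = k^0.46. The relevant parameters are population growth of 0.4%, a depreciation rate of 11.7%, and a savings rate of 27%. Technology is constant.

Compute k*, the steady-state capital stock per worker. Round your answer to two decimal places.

At the steady state, Δk = 0, so s·k^α = (n + δ)·k.
Rearranging, k^(1−α) = s / (n + δ).
k^0.54 = 0.27 / (0.004 + 0.117) = 0.27 / 0.121 = 2.2314
k* = 2.2314^(1/0.54) ≈ 4.4209

k* ≈ 4.42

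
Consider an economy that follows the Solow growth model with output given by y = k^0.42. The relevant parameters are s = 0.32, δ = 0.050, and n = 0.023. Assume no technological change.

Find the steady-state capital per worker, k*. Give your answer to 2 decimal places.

k* ≈ 12.78

At the steady state, Δk = 0, so s·k^α = (n + δ)·k.
Rearranging, k^(1−α) = s / (n + δ).
k^0.58 = 0.32 / (0.023 + 0.050) = 0.32 / 0.073 = 4.3836
k* = 4.3836^(1/0.58) ≈ 12.7822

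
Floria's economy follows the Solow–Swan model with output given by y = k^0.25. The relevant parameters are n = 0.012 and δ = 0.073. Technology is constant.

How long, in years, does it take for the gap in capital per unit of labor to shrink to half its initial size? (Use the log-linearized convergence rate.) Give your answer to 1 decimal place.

Near the steady state the convergence rate is λ = (1 − α)(n + δ).
λ = (1 − 0.25) × 0.085 = 0.75 × 0.085 = 0.06375
Half-life = ln 2 / λ = 0.6931 / 0.06375 ≈ 10.87 years

half-life ≈ 10.9 years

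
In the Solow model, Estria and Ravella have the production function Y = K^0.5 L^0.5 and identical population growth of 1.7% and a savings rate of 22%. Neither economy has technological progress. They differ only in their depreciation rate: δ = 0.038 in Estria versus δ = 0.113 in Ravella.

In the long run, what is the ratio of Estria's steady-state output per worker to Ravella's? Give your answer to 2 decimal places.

ratio ≈ 2.36

Steady-state y* = [s/(n + δ)]^(α/(1−α)), so the ratio is [ (s_E/(n + δ)_E) / (s_R/(n + δ)_R) ]^1.
s_E/(n + δ)_E = 0.22/0.055 = 4.0000; s_R/(n + δ)_R = 0.22/0.130 = 1.6923.
Ratio = (4.0000/1.6923)^1 = 2.3636^1 ≈ 2.3636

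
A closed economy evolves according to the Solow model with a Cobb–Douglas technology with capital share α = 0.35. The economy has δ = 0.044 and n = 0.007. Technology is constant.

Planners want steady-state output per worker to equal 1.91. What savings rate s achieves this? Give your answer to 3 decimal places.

s ≈ 0.170

Steady state requires s·f(k) = (n + δ)·k, i.e. s·k^α = (n + δ)·k.
Since y* = [s/(n + δ)]^(α/(1−α)), we have s/(n + δ) = (y*)^((1−α)/α) = 1.91^1.8571 = 3.3259.
Therefore s = 3.3259 × (n + δ) = 3.3259 × 0.051 = 0.1696.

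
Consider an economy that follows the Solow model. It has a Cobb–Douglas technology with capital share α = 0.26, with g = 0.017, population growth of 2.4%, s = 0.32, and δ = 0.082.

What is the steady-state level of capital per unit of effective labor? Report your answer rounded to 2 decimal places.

In steady state, investment equals break-even investment: s·k^α = (n + g + δ)·k.
Rearranging, k^(1−α) = s / (n + g + δ).
k^0.74 = 0.32 / (0.024 + 0.017 + 0.082) = 0.32 / 0.123 = 2.6016
k* = 2.6016^(1/0.74) ≈ 3.6403

k* = 3.64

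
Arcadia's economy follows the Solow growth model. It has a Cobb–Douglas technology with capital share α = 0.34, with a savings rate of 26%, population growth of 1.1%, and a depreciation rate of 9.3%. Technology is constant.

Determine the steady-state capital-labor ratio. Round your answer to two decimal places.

k* = 4.01

In steady state, investment equals break-even investment: s·k^α = (n + δ)·k.
Rearranging, k^(1−α) = s / (n + δ).
k^0.66 = 0.26 / (0.011 + 0.093) = 0.26 / 0.104 = 2.5000
k* = 2.5000^(1/0.66) ≈ 4.0081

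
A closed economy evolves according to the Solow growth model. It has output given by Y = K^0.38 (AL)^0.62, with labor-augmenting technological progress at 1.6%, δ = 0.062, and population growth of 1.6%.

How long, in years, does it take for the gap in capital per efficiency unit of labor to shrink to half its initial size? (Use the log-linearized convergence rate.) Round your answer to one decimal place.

t_½ ≈ 11.9 years

Near the steady state the convergence rate is λ = (1 − α)(n + g + δ).
λ = (1 − 0.38) × 0.094 = 0.62 × 0.094 = 0.05828
Half-life = ln 2 / λ = 0.6931 / 0.05828 ≈ 11.89 years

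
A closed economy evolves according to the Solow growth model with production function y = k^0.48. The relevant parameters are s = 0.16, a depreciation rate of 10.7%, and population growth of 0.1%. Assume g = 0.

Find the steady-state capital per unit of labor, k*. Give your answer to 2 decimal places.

At the steady state, Δk = 0, so s·k^α = (n + δ)·k.
Dividing both sides by k: k^(1−α) = s / (n + δ).
k^0.52 = 0.16 / (0.001 + 0.107) = 0.16 / 0.108 = 1.4815
k* = 1.4815^(1/0.52) ≈ 2.1295

k* = 2.13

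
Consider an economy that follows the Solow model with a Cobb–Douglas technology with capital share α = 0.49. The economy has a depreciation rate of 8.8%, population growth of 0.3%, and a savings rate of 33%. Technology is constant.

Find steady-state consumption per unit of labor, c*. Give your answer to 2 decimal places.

Steady state requires s·f(k) = (n + δ)·k, i.e. s·k^α = (n + δ)·k.
Rearranging, k^(1−α) = s / (n + δ).
k^0.51 = 0.33 / (0.003 + 0.088) = 0.33 / 0.091 = 3.6264
k* = 3.6264^(1/0.51) ≈ 12.5029
y* = (k*)^α = 12.5029^0.49 ≈ 3.4477
c* = (1 − s)·y* = (1 − 0.33) × 3.4477 ≈ 2.3100

c* ≈ 2.31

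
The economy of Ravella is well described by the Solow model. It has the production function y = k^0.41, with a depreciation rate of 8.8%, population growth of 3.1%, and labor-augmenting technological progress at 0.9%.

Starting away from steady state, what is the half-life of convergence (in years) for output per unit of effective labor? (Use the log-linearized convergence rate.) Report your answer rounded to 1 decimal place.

Near the steady state the convergence rate is λ = (1 − α)(n + g + δ).
λ = (1 − 0.41) × 0.128 = 0.59 × 0.128 = 0.07552
Half-life = ln 2 / λ = 0.6931 / 0.07552 ≈ 9.18 years

half-life ≈ 9.2 years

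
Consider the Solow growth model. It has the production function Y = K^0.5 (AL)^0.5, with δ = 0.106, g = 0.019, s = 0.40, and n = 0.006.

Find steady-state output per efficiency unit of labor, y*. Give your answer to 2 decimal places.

At the steady state, Δk = 0, so s·k^α = (n + g + δ)·k.
Rearranging, k^(1−α) = s / (n + g + δ).
k^0.5 = 0.40 / (0.006 + 0.019 + 0.106) = 0.40 / 0.131 = 3.0534
k* = 3.0534^(1/0.5) ≈ 9.3233
y* = (k*)^α = 9.3233^0.5 ≈ 3.0534

y* ≈ 3.05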